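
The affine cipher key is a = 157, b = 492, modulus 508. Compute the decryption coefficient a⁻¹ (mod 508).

453

Run Euclid on (508, 157):
508 = 3×157 + 37
157 = 4×37 + 9
37 = 4×9 + 1
9 = 9×1 + 0
The gcd is 1. Working backward:
1 = 37 − 4·9
1 = −4·157 + 17·37
1 = 17·508 − 55·157
Hence 157⁻¹ ≡ -55 ≡ 453 (mod 508).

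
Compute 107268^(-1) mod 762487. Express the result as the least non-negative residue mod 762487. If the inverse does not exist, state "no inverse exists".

gcd(762487, 107268) by repeated division:
762487 = 7×107268 + 11611
107268 = 9×11611 + 2769
11611 = 4×2769 + 535
2769 = 5×535 + 94
535 = 5×94 + 65
94 = 1×65 + 29
65 = 2×29 + 7
29 = 4×7 + 1
7 = 7×1 + 0
gcd = 1, so the inverse exists. Back-substitute:
1 = 29 − 4·7
1 = −4·65 + 9·29
1 = 9·94 − 13·65
1 = −13·535 + 74·94
1 = 74·2769 − 383·535
1 = −383·11611 + 1606·2769
1 = 1606·107268 − 14837·11611
1 = −14837·762487 + 105465·107268
So 107268·105465 ≡ 1 (mod 762487).

105465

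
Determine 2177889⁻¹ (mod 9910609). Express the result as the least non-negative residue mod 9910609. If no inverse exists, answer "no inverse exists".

Extended Euclidean algorithm:
9910609 = 4*2177889 + 1199053
2177889 = 1*1199053 + 978836
1199053 = 1*978836 + 220217
978836 = 4*220217 + 97968
220217 = 2*97968 + 24281
97968 = 4*24281 + 844
24281 = 28*844 + 649
844 = 1*649 + 195
649 = 3*195 + 64
195 = 3*64 + 3
64 = 21*3 + 1
3 = 3*1 + 0
gcd = 1, so the inverse exists. Back-substitute:
1 = 64 − 21·3
1 = −21·195 + 64·64
1 = 64·649 − 213·195
1 = −213·844 + 277·649
1 = 277·24281 − 7969·844
1 = −7969·97968 + 32153·24281
1 = 32153·220217 − 72275·97968
1 = −72275·978836 + 321253·220217
1 = 321253·1199053 − 393528·978836
1 = −393528·2177889 + 714781·1199053
1 = 714781·9910609 − 3252652·2177889
So 2177889·(-3252652) ≡ 1 (mod 9910609), and -3252652 ≡ 6657957 (mod 9910609).

6657957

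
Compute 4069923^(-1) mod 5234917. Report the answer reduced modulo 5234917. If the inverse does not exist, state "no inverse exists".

1620150

Run Euclid on (5234917, 4069923):
5234917 = 1*4069923 + 1164994
4069923 = 3*1164994 + 574941
1164994 = 2*574941 + 15112
574941 = 38*15112 + 685
15112 = 22*685 + 42
685 = 16*42 + 13
42 = 3*13 + 3
13 = 4*3 + 1
3 = 3*1 + 0
gcd = 1, so the inverse exists. Back-substitute:
1 = 13 − 4·3
1 = −4·42 + 13·13
1 = 13·685 − 212·42
1 = −212·15112 + 4677·685
1 = 4677·574941 − 177938·15112
1 = −177938·1164994 + 360553·574941
1 = 360553·4069923 − 1259597·1164994
1 = −1259597·5234917 + 1620150·4069923
So 4069923·1620150 ≡ 1 (mod 5234917).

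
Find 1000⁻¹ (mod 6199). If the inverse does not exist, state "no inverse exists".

Extended Euclidean algorithm:
6199 = 6·1000 + 199
1000 = 5·199 + 5
199 = 39·5 + 4
5 = 1·4 + 1
4 = 4·1 + 0
Since gcd(1000, 6199) = 1, back-substitute to write 1 as a combination:
1 = 5 − 4
1 = −199 + 40·5
1 = 40·1000 − 201·199
1 = −201·6199 + 1246·1000
So 1000·1246 ≡ 1 (mod 6199).

1246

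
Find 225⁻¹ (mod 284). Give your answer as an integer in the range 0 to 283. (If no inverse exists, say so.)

77

Run Euclid on (284, 225):
284 = 1·225 + 59
225 = 3·59 + 48
59 = 1·48 + 11
48 = 4·11 + 4
11 = 2·4 + 3
4 = 1·3 + 1
3 = 3·1 + 0
gcd = 1, so the inverse exists. Back-substitute:
1 = 4 − 3
1 = −11 + 3·4
1 = 3·48 − 13·11
1 = −13·59 + 16·48
1 = 16·225 − 61·59
1 = −61·284 + 77·225
So 225·77 ≡ 1 (mod 284).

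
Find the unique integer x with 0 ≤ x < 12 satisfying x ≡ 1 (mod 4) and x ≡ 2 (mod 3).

5

Write x = 1 + 4·k. Then 4·k ≡ 2 − 1 ≡ 1 (mod 3).
Need 4⁻¹ mod 3. Extended Euclid on (3, 1):
3 = 3×1 + 0
4⁻¹ ≡ 1 (mod 3), so k ≡ 1·1 ≡ 1 (mod 3).
x = 1 + 4·1 = 5.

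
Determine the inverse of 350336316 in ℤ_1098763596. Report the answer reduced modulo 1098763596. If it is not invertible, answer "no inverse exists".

no inverse exists

Euclidean algorithm on 1098763596, 350336316:
1098763596 = 3×350336316 + 47754648
350336316 = 7×47754648 + 16053780
47754648 = 2×16053780 + 15647088
16053780 = 1×15647088 + 406692
15647088 = 38×406692 + 192792
406692 = 2×192792 + 21108
192792 = 9×21108 + 2820
21108 = 7×2820 + 1368
2820 = 2×1368 + 84
1368 = 16×84 + 24
84 = 3×24 + 12
24 = 2×12 + 0
Since gcd = 12 > 1, 350336316 is not a unit mod 1098763596.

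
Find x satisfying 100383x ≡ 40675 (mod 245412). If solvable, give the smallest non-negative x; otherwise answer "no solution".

gcd(100383, 245412):
245412 = 2×100383 + 44646
100383 = 2×44646 + 11091
44646 = 4×11091 + 282
11091 = 39×282 + 93
282 = 3×93 + 3
93 = 31×3 + 0
gcd = 3, but 3 ∤ 40675, so the congruence has no solution.

no solution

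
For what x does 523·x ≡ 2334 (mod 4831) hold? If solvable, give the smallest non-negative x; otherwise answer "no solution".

First find gcd(523, 4831):
4831 = 9·523 + 124
523 = 4·124 + 27
124 = 4·27 + 16
27 = 1·16 + 11
16 = 1·11 + 5
11 = 2·5 + 1
5 = 5·1 + 0
gcd = 1, so a unique solution mod 4831 exists.
Back-substitute for the Bézout coefficients:
1 = 11 − 2·5
1 = −2·16 + 3·11
1 = 3·27 − 5·16
1 = −5·124 + 23·27
1 = 23·523 − 97·124
1 = −97·4831 + 896·523
So 523·(896) ≡ 1 (mod 4831), giving 523⁻¹ ≡ 896.
x ≡ 523⁻¹·2334 ≡ 896·2334 ≡ 4272 (mod 4831).

4272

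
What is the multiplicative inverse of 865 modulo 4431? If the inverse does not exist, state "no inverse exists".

1045

gcd(4431, 865) by repeated division:
4431 = 5*865 + 106
865 = 8*106 + 17
106 = 6*17 + 4
17 = 4*4 + 1
4 = 4*1 + 0
Since gcd(865, 4431) = 1, back-substitute to write 1 as a combination:
1 = 17 − 4·4
1 = −4·106 + 25·17
1 = 25·865 − 204·106
1 = −204·4431 + 1045·865
So 865·1045 ≡ 1 (mod 4431).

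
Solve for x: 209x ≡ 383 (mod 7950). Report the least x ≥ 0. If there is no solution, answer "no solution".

5137

First find gcd(209, 7950):
7950 = 38×209 + 8
209 = 26×8 + 1
8 = 8×1 + 0
gcd = 1, so a unique solution mod 7950 exists.
Back-substitute for the Bézout coefficients:
1 = 209 − 26·8
1 = −26·7950 + 989·209
So 209·(989) ≡ 1 (mod 7950), giving 209⁻¹ ≡ 989.
x ≡ 209⁻¹·383 ≡ 989·383 ≡ 5137 (mod 7950).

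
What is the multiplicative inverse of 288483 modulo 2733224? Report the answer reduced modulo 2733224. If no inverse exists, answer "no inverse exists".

no inverse exists

Compute gcd(288483, 2733224):
2733224 = 9*288483 + 136877
288483 = 2*136877 + 14729
136877 = 9*14729 + 4316
14729 = 3*4316 + 1781
4316 = 2*1781 + 754
1781 = 2*754 + 273
754 = 2*273 + 208
273 = 1*208 + 65
208 = 3*65 + 13
65 = 5*13 + 0
The gcd is 13, not 1, hence no inverse exists.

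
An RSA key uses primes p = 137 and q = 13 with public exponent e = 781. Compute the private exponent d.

φ(n) = (p−1)(q−1) = 136·12 = 1632.
Need d with 781·d ≡ 1 (mod 1632). Apply the extended Euclidean algorithm:
1632 = 2×781 + 70
781 = 11×70 + 11
70 = 6×11 + 4
11 = 2×4 + 3
4 = 1×3 + 1
3 = 3×1 + 0
Back-substitute:
1 = 4 − 3
1 = −11 + 3·4
1 = 3·70 − 19·11
1 = −19·781 + 212·70
1 = 212·1632 − 443·781
So 781·(-443) ≡ 1 (mod 1632), hence d ≡ -443 ≡ 1189 (mod 1632).

1189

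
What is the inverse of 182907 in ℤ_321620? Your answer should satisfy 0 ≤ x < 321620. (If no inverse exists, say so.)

Extended Euclidean algorithm:
321620 = 1·182907 + 138713
182907 = 1·138713 + 44194
138713 = 3·44194 + 6131
44194 = 7·6131 + 1277
6131 = 4·1277 + 1023
1277 = 1·1023 + 254
1023 = 4·254 + 7
254 = 36·7 + 2
7 = 3·2 + 1
2 = 2·1 + 0
The gcd is 1. Working backward:
1 = 7 − 3·2
1 = −3·254 + 109·7
1 = 109·1023 − 439·254
1 = −439·1277 + 548·1023
1 = 548·6131 − 2631·1277
1 = −2631·44194 + 18965·6131
1 = 18965·138713 − 59526·44194
1 = −59526·182907 + 78491·138713
1 = 78491·321620 − 138017·182907
So 182907·(-138017) ≡ 1 (mod 321620), and -138017 ≡ 183603 (mod 321620).

183603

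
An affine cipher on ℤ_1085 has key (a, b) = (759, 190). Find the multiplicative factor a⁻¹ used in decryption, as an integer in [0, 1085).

649

Run Euclid on (1085, 759):
1085 = 1·759 + 326
759 = 2·326 + 107
326 = 3·107 + 5
107 = 21·5 + 2
5 = 2·2 + 1
2 = 2·1 + 0
Since gcd(759, 1085) = 1, back-substitute to write 1 as a combination:
1 = 5 − 2·2
1 = −2·107 + 43·5
1 = 43·326 − 131·107
1 = −131·759 + 305·326
1 = 305·1085 − 436·759
Hence 759⁻¹ ≡ -436 ≡ 649 (mod 1085).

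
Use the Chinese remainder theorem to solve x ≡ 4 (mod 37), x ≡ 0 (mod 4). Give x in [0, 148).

Write x = 4 + 37·k. Then 37·k ≡ 0 − 4 ≡ 0 (mod 4).
Need 37⁻¹ mod 4. Extended Euclid on (4, 1):
4 = 4×1 + 0
37⁻¹ ≡ 1 (mod 4), so k ≡ 1·0 ≡ 0 (mod 4).
x = 4 + 37·0 = 4.

4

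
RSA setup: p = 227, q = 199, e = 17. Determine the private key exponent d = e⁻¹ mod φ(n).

10529

φ(n) = (p−1)(q−1) = 226·198 = 44748.
Need d with 17·d ≡ 1 (mod 44748). Apply the extended Euclidean algorithm:
44748 = 2632×17 + 4
17 = 4×4 + 1
4 = 4×1 + 0
Back-substitute:
1 = 17 − 4·4
1 = −4·44748 + 10529·17
So 17·10529 ≡ 1 (mod 44748), hence d = 10529.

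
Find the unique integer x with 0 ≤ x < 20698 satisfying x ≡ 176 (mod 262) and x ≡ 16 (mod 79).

10918

Write x = 176 + 262·k. Then 262·k ≡ 16 − 176 ≡ 77 (mod 79).
Need 262⁻¹ mod 79. Extended Euclid on (79, 25):
79 = 3×25 + 4
25 = 6×4 + 1
4 = 4×1 + 0
Back-substitute:
1 = 25 − 6·4
1 = −6·79 + 19·25
262⁻¹ ≡ 19 (mod 79), so k ≡ 19·77 ≡ 41 (mod 79).
x = 176 + 262·41 = 10918.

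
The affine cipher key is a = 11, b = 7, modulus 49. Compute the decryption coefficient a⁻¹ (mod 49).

Apply the Euclidean algorithm to 49 and 11:
49 = 4×11 + 5
11 = 2×5 + 1
5 = 5×1 + 0
Since gcd(11, 49) = 1, back-substitute to write 1 as a combination:
1 = 11 − 2·5
1 = −2·49 + 9·11
So 11·9 ≡ 1 (mod 49).

9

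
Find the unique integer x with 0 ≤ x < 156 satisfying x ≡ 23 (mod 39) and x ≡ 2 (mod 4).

Write x = 23 + 39·k. Then 39·k ≡ 2 − 23 ≡ 3 (mod 4).
Need 39⁻¹ mod 4. Extended Euclid on (4, 3):
4 = 1*3 + 1
3 = 3*1 + 0
Back-substitute:
1 = 4 − 3
39⁻¹ ≡ 3 (mod 4), so k ≡ 3·3 ≡ 1 (mod 4).
x = 23 + 39·1 = 62.

62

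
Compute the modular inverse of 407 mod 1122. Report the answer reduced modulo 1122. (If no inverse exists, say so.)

Compute gcd(407, 1122):
1122 = 2*407 + 308
407 = 1*308 + 99
308 = 3*99 + 11
99 = 9*11 + 0
gcd(407, 1122) = 11 ≠ 1, so 407 has no multiplicative inverse modulo 1122.

no inverse exists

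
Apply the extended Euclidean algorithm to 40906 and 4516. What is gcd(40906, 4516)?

2

Euclidean algorithm:
40906 = 9·4516 + 262
4516 = 17·262 + 62
262 = 4·62 + 14
62 = 4·14 + 6
14 = 2·6 + 2
6 = 3·2 + 0
gcd(40906, 4516) = 2.
Back-substituting:
2 = 14 − 2·6
2 = −2·62 + 9·14
2 = 9·262 − 38·62
2 = −38·4516 + 655·262
2 = 655·40906 − 5933·4516
So 2 = (655)·40906 + (-5933)·4516.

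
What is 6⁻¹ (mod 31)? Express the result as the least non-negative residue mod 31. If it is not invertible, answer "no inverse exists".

gcd(31, 6) by repeated division:
31 = 5×6 + 1
6 = 6×1 + 0
gcd = 1, so the inverse exists. Back-substitute:
1 = 31 − 5·6
So 6·(-5) ≡ 1 (mod 31), and -5 ≡ 26 (mod 31).

26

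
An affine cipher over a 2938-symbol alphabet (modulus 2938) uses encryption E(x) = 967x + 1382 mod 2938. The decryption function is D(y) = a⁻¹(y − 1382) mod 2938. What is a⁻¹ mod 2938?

Run Euclid on (2938, 967):
2938 = 3*967 + 37
967 = 26*37 + 5
37 = 7*5 + 2
5 = 2*2 + 1
2 = 2*1 + 0
The gcd is 1. Working backward:
1 = 5 − 2·2
1 = −2·37 + 15·5
1 = 15·967 − 392·37
1 = −392·2938 + 1191·967
So 967·1191 ≡ 1 (mod 2938).

1191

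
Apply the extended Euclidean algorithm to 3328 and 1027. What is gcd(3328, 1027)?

Euclidean algorithm:
3328 = 3·1027 + 247
1027 = 4·247 + 39
247 = 6·39 + 13
39 = 3·13 + 0
gcd(3328, 1027) = 13.
Back-substituting:
13 = 247 − 6·39
13 = −6·1027 + 25·247
13 = 25·3328 − 81·1027
So 13 = (25)·3328 + (-81)·1027.

13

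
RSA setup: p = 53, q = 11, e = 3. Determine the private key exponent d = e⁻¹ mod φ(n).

347

φ(n) = (p−1)(q−1) = 52·10 = 520.
Need d with 3·d ≡ 1 (mod 520). Apply the extended Euclidean algorithm:
520 = 173*3 + 1
3 = 3*1 + 0
Back-substitute:
1 = 520 − 173·3
So 3·(-173) ≡ 1 (mod 520), hence d ≡ -173 ≡ 347 (mod 520).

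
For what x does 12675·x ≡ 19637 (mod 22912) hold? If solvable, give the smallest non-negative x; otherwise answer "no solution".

16359

First find gcd(12675, 22912):
22912 = 1*12675 + 10237
12675 = 1*10237 + 2438
10237 = 4*2438 + 485
2438 = 5*485 + 13
485 = 37*13 + 4
13 = 3*4 + 1
4 = 4*1 + 0
gcd = 1, so a unique solution mod 22912 exists.
Back-substitute for the Bézout coefficients:
1 = 13 − 3·4
1 = −3·485 + 112·13
1 = 112·2438 − 563·485
1 = −563·10237 + 2364·2438
1 = 2364·12675 − 2927·10237
1 = −2927·22912 + 5291·12675
So 12675·(5291) ≡ 1 (mod 22912), giving 12675⁻¹ ≡ 5291.
x ≡ 12675⁻¹·19637 ≡ 5291·19637 ≡ 16359 (mod 22912).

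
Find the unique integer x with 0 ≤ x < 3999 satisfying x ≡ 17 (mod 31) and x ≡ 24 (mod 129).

1443

Write x = 17 + 31·k. Then 31·k ≡ 24 − 17 ≡ 7 (mod 129).
Need 31⁻¹ mod 129. Extended Euclid on (129, 31):
129 = 4×31 + 5
31 = 6×5 + 1
5 = 5×1 + 0
Back-substitute:
1 = 31 − 6·5
1 = −6·129 + 25·31
31⁻¹ ≡ 25 (mod 129), so k ≡ 25·7 ≡ 46 (mod 129).
x = 17 + 31·46 = 1443.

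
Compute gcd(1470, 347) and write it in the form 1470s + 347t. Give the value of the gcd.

1

Apply Euclid's algorithm to 1470 and 347:
1470 = 4×347 + 82
347 = 4×82 + 19
82 = 4×19 + 6
19 = 3×6 + 1
6 = 6×1 + 0
gcd(1470, 347) = 1.
Express as a combination:
1 = 19 − 3·6
1 = −3·82 + 13·19
1 = 13·347 − 55·82
1 = −55·1470 + 233·347
So 1 = (-55)·1470 + (233)·347.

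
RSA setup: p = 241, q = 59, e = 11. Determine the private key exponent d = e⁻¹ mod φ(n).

2531

φ(n) = (p−1)(q−1) = 240·58 = 13920.
Need d with 11·d ≡ 1 (mod 13920). Apply the extended Euclidean algorithm:
13920 = 1265×11 + 5
11 = 2×5 + 1
5 = 5×1 + 0
Back-substitute:
1 = 11 − 2·5
1 = −2·13920 + 2531·11
So 11·2531 ≡ 1 (mod 13920), hence d = 2531.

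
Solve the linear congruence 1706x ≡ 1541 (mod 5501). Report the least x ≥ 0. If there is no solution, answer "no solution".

4067

First find gcd(1706, 5501):
5501 = 3×1706 + 383
1706 = 4×383 + 174
383 = 2×174 + 35
174 = 4×35 + 34
35 = 1×34 + 1
34 = 34×1 + 0
gcd = 1, so a unique solution mod 5501 exists.
Back-substitute for the Bézout coefficients:
1 = 35 − 34
1 = −174 + 5·35
1 = 5·383 − 11·174
1 = −11·1706 + 49·383
1 = 49·5501 − 158·1706
So 1706·(-158) ≡ 1 (mod 5501), giving 1706⁻¹ ≡ 5343.
x ≡ 1706⁻¹·1541 ≡ 5343·1541 ≡ 4067 (mod 5501).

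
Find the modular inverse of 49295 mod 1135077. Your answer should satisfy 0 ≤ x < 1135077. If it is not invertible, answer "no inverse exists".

382166

gcd(1135077, 49295) by repeated division:
1135077 = 23·49295 + 1292
49295 = 38·1292 + 199
1292 = 6·199 + 98
199 = 2·98 + 3
98 = 32·3 + 2
3 = 1·2 + 1
2 = 2·1 + 0
Since gcd(49295, 1135077) = 1, back-substitute to write 1 as a combination:
1 = 3 − 2
1 = −98 + 33·3
1 = 33·199 − 67·98
1 = −67·1292 + 435·199
1 = 435·49295 − 16597·1292
1 = −16597·1135077 + 382166·49295
So 49295·382166 ≡ 1 (mod 1135077).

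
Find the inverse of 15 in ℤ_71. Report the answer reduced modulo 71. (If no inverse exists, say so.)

Apply the Euclidean algorithm to 71 and 15:
71 = 4*15 + 11
15 = 1*11 + 4
11 = 2*4 + 3
4 = 1*3 + 1
3 = 3*1 + 0
Since gcd(15, 71) = 1, back-substitute to write 1 as a combination:
1 = 4 − 3
1 = −11 + 3·4
1 = 3·15 − 4·11
1 = −4·71 + 19·15
So 15·19 ≡ 1 (mod 71).

19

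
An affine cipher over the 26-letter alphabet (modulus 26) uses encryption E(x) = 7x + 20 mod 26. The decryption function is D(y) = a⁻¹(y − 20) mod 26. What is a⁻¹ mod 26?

Extended Euclidean algorithm:
26 = 3·7 + 5
7 = 1·5 + 2
5 = 2·2 + 1
2 = 2·1 + 0
Since gcd(7, 26) = 1, back-substitute to write 1 as a combination:
1 = 5 − 2·2
1 = −2·7 + 3·5
1 = 3·26 − 11·7
Hence 7⁻¹ ≡ -11 ≡ 15 (mod 26).

15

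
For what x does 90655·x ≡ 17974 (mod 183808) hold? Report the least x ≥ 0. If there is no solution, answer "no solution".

First find gcd(90655, 183808):
183808 = 2*90655 + 2498
90655 = 36*2498 + 727
2498 = 3*727 + 317
727 = 2*317 + 93
317 = 3*93 + 38
93 = 2*38 + 17
38 = 2*17 + 4
17 = 4*4 + 1
4 = 4*1 + 0
gcd = 1, so a unique solution mod 183808 exists.
Back-substitute for the Bézout coefficients:
1 = 17 − 4·4
1 = −4·38 + 9·17
1 = 9·93 − 22·38
1 = −22·317 + 75·93
1 = 75·727 − 172·317
1 = −172·2498 + 591·727
1 = 591·90655 − 21448·2498
1 = −21448·183808 + 43487·90655
So 90655·(43487) ≡ 1 (mod 183808), giving 90655⁻¹ ≡ 43487.
x ≡ 90655⁻¹·17974 ≡ 43487·17974 ≡ 83722 (mod 183808).

83722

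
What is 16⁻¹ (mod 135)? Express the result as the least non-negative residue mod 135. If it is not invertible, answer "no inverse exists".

Extended Euclidean algorithm:
135 = 8×16 + 7
16 = 2×7 + 2
7 = 3×2 + 1
2 = 2×1 + 0
gcd = 1, so the inverse exists. Back-substitute:
1 = 7 − 3·2
1 = −3·16 + 7·7
1 = 7·135 − 59·16
So 16·(-59) ≡ 1 (mod 135), and -59 ≡ 76 (mod 135).

76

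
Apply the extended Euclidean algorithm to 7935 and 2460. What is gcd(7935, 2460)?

Euclidean algorithm:
7935 = 3*2460 + 555
2460 = 4*555 + 240
555 = 2*240 + 75
240 = 3*75 + 15
75 = 5*15 + 0
gcd(7935, 2460) = 15.
Express as a combination:
15 = 240 − 3·75
15 = −3·555 + 7·240
15 = 7·2460 − 31·555
15 = −31·7935 + 100·2460
So 15 = (-31)·7935 + (100)·2460.

15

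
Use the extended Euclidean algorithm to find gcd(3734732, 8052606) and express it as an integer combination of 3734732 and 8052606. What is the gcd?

2

Apply Euclid's algorithm to 8052606 and 3734732:
8052606 = 2*3734732 + 583142
3734732 = 6*583142 + 235880
583142 = 2*235880 + 111382
235880 = 2*111382 + 13116
111382 = 8*13116 + 6454
13116 = 2*6454 + 208
6454 = 31*208 + 6
208 = 34*6 + 4
6 = 1*4 + 2
4 = 2*2 + 0
gcd(3734732, 8052606) = 2.
Back-substituting:
2 = 6 − 4
2 = −208 + 35·6
2 = 35·6454 − 1086·208
2 = −1086·13116 + 2207·6454
2 = 2207·111382 − 18742·13116
2 = −18742·235880 + 39691·111382
2 = 39691·583142 − 98124·235880
2 = −98124·3734732 + 628435·583142
2 = 628435·8052606 − 1354994·3734732
So 2 = (628435)·8052606 + (-1354994)·3734732.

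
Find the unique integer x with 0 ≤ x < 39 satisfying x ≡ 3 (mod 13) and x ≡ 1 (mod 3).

16

Write x = 3 + 13·k. Then 13·k ≡ 1 − 3 ≡ 1 (mod 3).
Need 13⁻¹ mod 3. Extended Euclid on (3, 1):
3 = 3×1 + 0
13⁻¹ ≡ 1 (mod 3), so k ≡ 1·1 ≡ 1 (mod 3).
x = 3 + 13·1 = 16.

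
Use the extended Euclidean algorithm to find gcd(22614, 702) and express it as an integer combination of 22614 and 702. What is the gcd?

Repeated division:
22614 = 32·702 + 150
702 = 4·150 + 102
150 = 1·102 + 48
102 = 2·48 + 6
48 = 8·6 + 0
gcd(22614, 702) = 6.
Express as a combination:
6 = 102 − 2·48
6 = −2·150 + 3·102
6 = 3·702 − 14·150
6 = −14·22614 + 451·702
So 6 = (-14)·22614 + (451)·702.

6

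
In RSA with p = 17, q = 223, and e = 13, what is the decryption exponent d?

φ(n) = (p−1)(q−1) = 16·222 = 3552.
Need d with 13·d ≡ 1 (mod 3552). Apply the extended Euclidean algorithm:
3552 = 273·13 + 3
13 = 4·3 + 1
3 = 3·1 + 0
Back-substitute:
1 = 13 − 4·3
1 = −4·3552 + 1093·13
So 13·1093 ≡ 1 (mod 3552), hence d = 1093.

1093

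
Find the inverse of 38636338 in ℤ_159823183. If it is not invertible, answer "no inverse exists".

Euclidean algorithm on 159823183, 38636338:
159823183 = 4×38636338 + 5277831
38636338 = 7×5277831 + 1691521
5277831 = 3×1691521 + 203268
1691521 = 8×203268 + 65377
203268 = 3×65377 + 7137
65377 = 9×7137 + 1144
7137 = 6×1144 + 273
1144 = 4×273 + 52
273 = 5×52 + 13
52 = 4×13 + 0
The gcd is 13, not 1, hence no inverse exists.

no inverse exists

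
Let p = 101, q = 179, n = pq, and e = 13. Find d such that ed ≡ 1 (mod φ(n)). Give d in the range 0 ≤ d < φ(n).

5477

φ(n) = (p−1)(q−1) = 100·178 = 17800.
Need d with 13·d ≡ 1 (mod 17800). Apply the extended Euclidean algorithm:
17800 = 1369·13 + 3
13 = 4·3 + 1
3 = 3·1 + 0
Back-substitute:
1 = 13 − 4·3
1 = −4·17800 + 5477·13
So 13·5477 ≡ 1 (mod 17800), hence d = 5477.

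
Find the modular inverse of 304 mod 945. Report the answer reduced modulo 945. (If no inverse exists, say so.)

Extended Euclidean algorithm:
945 = 3*304 + 33
304 = 9*33 + 7
33 = 4*7 + 5
7 = 1*5 + 2
5 = 2*2 + 1
2 = 2*1 + 0
Since gcd(304, 945) = 1, back-substitute to write 1 as a combination:
1 = 5 − 2·2
1 = −2·7 + 3·5
1 = 3·33 − 14·7
1 = −14·304 + 129·33
1 = 129·945 − 401·304
So 304·(-401) ≡ 1 (mod 945), and -401 ≡ 544 (mod 945).

544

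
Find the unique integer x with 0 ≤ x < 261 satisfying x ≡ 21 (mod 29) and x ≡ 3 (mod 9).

Write x = 21 + 29·k. Then 29·k ≡ 3 − 21 ≡ 0 (mod 9).
Need 29⁻¹ mod 9. Extended Euclid on (9, 2):
9 = 4*2 + 1
2 = 2*1 + 0
Back-substitute:
1 = 9 − 4·2
29⁻¹ ≡ 5 (mod 9), so k ≡ 5·0 ≡ 0 (mod 9).
x = 21 + 29·0 = 21.

21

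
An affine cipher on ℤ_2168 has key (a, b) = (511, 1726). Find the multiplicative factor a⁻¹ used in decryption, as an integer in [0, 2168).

gcd(2168, 511) by repeated division:
2168 = 4×511 + 124
511 = 4×124 + 15
124 = 8×15 + 4
15 = 3×4 + 3
4 = 1×3 + 1
3 = 3×1 + 0
gcd = 1, so the inverse exists. Back-substitute:
1 = 4 − 3
1 = −15 + 4·4
1 = 4·124 − 33·15
1 = −33·511 + 136·124
1 = 136·2168 − 577·511
Hence 511⁻¹ ≡ -577 ≡ 1591 (mod 2168).

1591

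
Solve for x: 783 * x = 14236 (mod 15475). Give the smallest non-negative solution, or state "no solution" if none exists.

117

First find gcd(783, 15475):
15475 = 19*783 + 598
783 = 1*598 + 185
598 = 3*185 + 43
185 = 4*43 + 13
43 = 3*13 + 4
13 = 3*4 + 1
4 = 4*1 + 0
gcd = 1, so a unique solution mod 15475 exists.
Back-substitute for the Bézout coefficients:
1 = 13 − 3·4
1 = −3·43 + 10·13
1 = 10·185 − 43·43
1 = −43·598 + 139·185
1 = 139·783 − 182·598
1 = −182·15475 + 3597·783
So 783·(3597) ≡ 1 (mod 15475), giving 783⁻¹ ≡ 3597.
x ≡ 783⁻¹·14236 ≡ 3597·14236 ≡ 117 (mod 15475).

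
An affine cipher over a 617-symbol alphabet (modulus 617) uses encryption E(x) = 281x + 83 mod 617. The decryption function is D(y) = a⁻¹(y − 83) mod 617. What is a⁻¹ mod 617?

516

gcd(617, 281) by repeated division:
617 = 2·281 + 55
281 = 5·55 + 6
55 = 9·6 + 1
6 = 6·1 + 0
Since gcd(281, 617) = 1, back-substitute to write 1 as a combination:
1 = 55 − 9·6
1 = −9·281 + 46·55
1 = 46·617 − 101·281
Thus 281·(-101) ≡ 1 (mod 617); reducing, -101 mod 617 = 516.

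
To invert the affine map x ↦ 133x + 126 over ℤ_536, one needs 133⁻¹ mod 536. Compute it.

133

Apply the Euclidean algorithm to 536 and 133:
536 = 4×133 + 4
133 = 33×4 + 1
4 = 4×1 + 0
Since gcd(133, 536) = 1, back-substitute to write 1 as a combination:
1 = 133 − 33·4
1 = −33·536 + 133·133
So 133·133 ≡ 1 (mod 536).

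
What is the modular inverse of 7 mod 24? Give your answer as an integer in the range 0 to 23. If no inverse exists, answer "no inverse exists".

gcd(24, 7) by repeated division:
24 = 3·7 + 3
7 = 2·3 + 1
3 = 3·1 + 0
gcd = 1, so the inverse exists. Back-substitute:
1 = 7 − 2·3
1 = −2·24 + 7·7
So 7·7 ≡ 1 (mod 24).

7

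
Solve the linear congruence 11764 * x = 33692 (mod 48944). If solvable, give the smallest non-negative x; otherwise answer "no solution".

First find gcd(11764, 48944):
48944 = 4·11764 + 1888
11764 = 6·1888 + 436
1888 = 4·436 + 144
436 = 3·144 + 4
144 = 36·4 + 0
gcd = 4 and 4 | 33692, so solutions exist. Divide through by 4: 2941x ≡ 8423 (mod 12236).
Now find 2941⁻¹ mod 12236:
12236 = 4×2941 + 472
2941 = 6×472 + 109
472 = 4×109 + 36
109 = 3×36 + 1
36 = 36×1 + 0
Back-substitute:
1 = 109 − 3·36
1 = −3·472 + 13·109
1 = 13·2941 − 81·472
1 = −81·12236 + 337·2941
So 2941⁻¹ ≡ 337 (mod 12236).
Then x ≡ 337·8423 ≡ 12035 (mod 12236); the smallest non-negative solution is x = 12035.

12035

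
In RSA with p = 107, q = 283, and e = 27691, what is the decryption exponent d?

20263

φ(n) = (p−1)(q−1) = 106·282 = 29892.
Need d with 27691·d ≡ 1 (mod 29892). Apply the extended Euclidean algorithm:
29892 = 1×27691 + 2201
27691 = 12×2201 + 1279
2201 = 1×1279 + 922
1279 = 1×922 + 357
922 = 2×357 + 208
357 = 1×208 + 149
208 = 1×149 + 59
149 = 2×59 + 31
59 = 1×31 + 28
31 = 1×28 + 3
28 = 9×3 + 1
3 = 3×1 + 0
Back-substitute:
1 = 28 − 9·3
1 = −9·31 + 10·28
1 = 10·59 − 19·31
1 = −19·149 + 48·59
1 = 48·208 − 67·149
1 = −67·357 + 115·208
1 = 115·922 − 297·357
1 = −297·1279 + 412·922
1 = 412·2201 − 709·1279
1 = −709·27691 + 8920·2201
1 = 8920·29892 − 9629·27691
So 27691·(-9629) ≡ 1 (mod 29892), hence d ≡ -9629 ≡ 20263 (mod 29892).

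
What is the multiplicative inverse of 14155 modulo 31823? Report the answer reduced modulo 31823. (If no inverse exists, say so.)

Extended Euclidean algorithm:
31823 = 2×14155 + 3513
14155 = 4×3513 + 103
3513 = 34×103 + 11
103 = 9×11 + 4
11 = 2×4 + 3
4 = 1×3 + 1
3 = 3×1 + 0
Since gcd(14155, 31823) = 1, back-substitute to write 1 as a combination:
1 = 4 − 3
1 = −11 + 3·4
1 = 3·103 − 28·11
1 = −28·3513 + 955·103
1 = 955·14155 − 3848·3513
1 = −3848·31823 + 8651·14155
So 14155·8651 ≡ 1 (mod 31823).

8651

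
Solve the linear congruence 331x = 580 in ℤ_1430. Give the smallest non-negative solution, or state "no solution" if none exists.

First find gcd(331, 1430):
1430 = 4·331 + 106
331 = 3·106 + 13
106 = 8·13 + 2
13 = 6·2 + 1
2 = 2·1 + 0
gcd = 1, so a unique solution mod 1430 exists.
Back-substitute for the Bézout coefficients:
1 = 13 − 6·2
1 = −6·106 + 49·13
1 = 49·331 − 153·106
1 = −153·1430 + 661·331
So 331·(661) ≡ 1 (mod 1430), giving 331⁻¹ ≡ 661.
x ≡ 331⁻¹·580 ≡ 661·580 ≡ 140 (mod 1430).

140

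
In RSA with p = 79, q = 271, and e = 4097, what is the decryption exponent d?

293

φ(n) = (p−1)(q−1) = 78·270 = 21060.
Need d with 4097·d ≡ 1 (mod 21060). Apply the extended Euclidean algorithm:
21060 = 5·4097 + 575
4097 = 7·575 + 72
575 = 7·72 + 71
72 = 1·71 + 1
71 = 71·1 + 0
Back-substitute:
1 = 72 − 71
1 = −575 + 8·72
1 = 8·4097 − 57·575
1 = −57·21060 + 293·4097
So 4097·293 ≡ 1 (mod 21060), hence d = 293.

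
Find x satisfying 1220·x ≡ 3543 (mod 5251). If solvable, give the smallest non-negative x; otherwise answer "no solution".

First find gcd(1220, 5251):
5251 = 4×1220 + 371
1220 = 3×371 + 107
371 = 3×107 + 50
107 = 2×50 + 7
50 = 7×7 + 1
7 = 7×1 + 0
gcd = 1, so a unique solution mod 5251 exists.
Back-substitute for the Bézout coefficients:
1 = 50 − 7·7
1 = −7·107 + 15·50
1 = 15·371 − 52·107
1 = −52·1220 + 171·371
1 = 171·5251 − 736·1220
So 1220·(-736) ≡ 1 (mod 5251), giving 1220⁻¹ ≡ 4515.
x ≡ 1220⁻¹·3543 ≡ 4515·3543 ≡ 2099 (mod 5251).

2099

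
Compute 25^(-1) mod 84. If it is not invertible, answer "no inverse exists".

Run Euclid on (84, 25):
84 = 3·25 + 9
25 = 2·9 + 7
9 = 1·7 + 2
7 = 3·2 + 1
2 = 2·1 + 0
Since gcd(25, 84) = 1, back-substitute to write 1 as a combination:
1 = 7 − 3·2
1 = −3·9 + 4·7
1 = 4·25 − 11·9
1 = −11·84 + 37·25
So 25·37 ≡ 1 (mod 84).

37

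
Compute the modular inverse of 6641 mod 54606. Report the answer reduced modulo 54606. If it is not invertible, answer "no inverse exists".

gcd(54606, 6641) by repeated division:
54606 = 8×6641 + 1478
6641 = 4×1478 + 729
1478 = 2×729 + 20
729 = 36×20 + 9
20 = 2×9 + 2
9 = 4×2 + 1
2 = 2×1 + 0
gcd = 1, so the inverse exists. Back-substitute:
1 = 9 − 4·2
1 = −4·20 + 9·9
1 = 9·729 − 328·20
1 = −328·1478 + 665·729
1 = 665·6641 − 2988·1478
1 = −2988·54606 + 24569·6641
So 6641·24569 ≡ 1 (mod 54606).

24569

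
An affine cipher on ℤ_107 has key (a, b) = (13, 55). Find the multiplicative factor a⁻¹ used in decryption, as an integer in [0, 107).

33

Extended Euclidean algorithm:
107 = 8*13 + 3
13 = 4*3 + 1
3 = 3*1 + 0
The gcd is 1. Working backward:
1 = 13 − 4·3
1 = −4·107 + 33·13
So 13·33 ≡ 1 (mod 107).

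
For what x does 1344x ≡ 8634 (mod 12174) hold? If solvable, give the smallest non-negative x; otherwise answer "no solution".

First find gcd(1344, 12174):
12174 = 9·1344 + 78
1344 = 17·78 + 18
78 = 4·18 + 6
18 = 3·6 + 0
gcd = 6 and 6 | 8634, so solutions exist. Divide through by 6: 224x ≡ 1439 (mod 2029).
Now find 224⁻¹ mod 2029:
2029 = 9×224 + 13
224 = 17×13 + 3
13 = 4×3 + 1
3 = 3×1 + 0
Back-substitute:
1 = 13 − 4·3
1 = −4·224 + 69·13
1 = 69·2029 − 625·224
So 224·(-625) ≡ 1 (mod 2029), i.e. 224⁻¹ ≡ 1404.
Then x ≡ 1404·1439 ≡ 1501 (mod 2029); the smallest non-negative solution is x = 1501.

1501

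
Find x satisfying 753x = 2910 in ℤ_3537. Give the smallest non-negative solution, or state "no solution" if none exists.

First find gcd(753, 3537):
3537 = 4·753 + 525
753 = 1·525 + 228
525 = 2·228 + 69
228 = 3·69 + 21
69 = 3·21 + 6
21 = 3·6 + 3
6 = 2·3 + 0
gcd = 3 and 3 | 2910, so solutions exist. Divide through by 3: 251x ≡ 970 (mod 1179).
Now find 251⁻¹ mod 1179:
1179 = 4*251 + 175
251 = 1*175 + 76
175 = 2*76 + 23
76 = 3*23 + 7
23 = 3*7 + 2
7 = 3*2 + 1
2 = 2*1 + 0
Back-substitute:
1 = 7 − 3·2
1 = −3·23 + 10·7
1 = 10·76 − 33·23
1 = −33·175 + 76·76
1 = 76·251 − 109·175
1 = −109·1179 + 512·251
So 251⁻¹ ≡ 512 (mod 1179).
Then x ≡ 512·970 ≡ 281 (mod 1179); the smallest non-negative solution is x = 281.

281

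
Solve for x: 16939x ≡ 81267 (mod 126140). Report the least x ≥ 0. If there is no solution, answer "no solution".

First find gcd(16939, 126140):
126140 = 7*16939 + 7567
16939 = 2*7567 + 1805
7567 = 4*1805 + 347
1805 = 5*347 + 70
347 = 4*70 + 67
70 = 1*67 + 3
67 = 22*3 + 1
3 = 3*1 + 0
gcd = 1, so a unique solution mod 126140 exists.
Back-substitute for the Bézout coefficients:
1 = 67 − 22·3
1 = −22·70 + 23·67
1 = 23·347 − 114·70
1 = −114·1805 + 593·347
1 = 593·7567 − 2486·1805
1 = −2486·16939 + 5565·7567
1 = 5565·126140 − 41441·16939
So 16939·(-41441) ≡ 1 (mod 126140), giving 16939⁻¹ ≡ 84699.
x ≡ 16939⁻¹·81267 ≡ 84699·81267 ≡ 26113 (mod 126140).

26113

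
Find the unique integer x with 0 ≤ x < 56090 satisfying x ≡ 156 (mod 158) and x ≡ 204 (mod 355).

Write x = 156 + 158·k. Then 158·k ≡ 204 − 156 ≡ 48 (mod 355).
Need 158⁻¹ mod 355. Extended Euclid on (355, 158):
355 = 2·158 + 39
158 = 4·39 + 2
39 = 19·2 + 1
2 = 2·1 + 0
Back-substitute:
1 = 39 − 19·2
1 = −19·158 + 77·39
1 = 77·355 − 173·158
158⁻¹ ≡ 182 (mod 355), so k ≡ 182·48 ≡ 216 (mod 355).
x = 156 + 158·216 = 34284.

34284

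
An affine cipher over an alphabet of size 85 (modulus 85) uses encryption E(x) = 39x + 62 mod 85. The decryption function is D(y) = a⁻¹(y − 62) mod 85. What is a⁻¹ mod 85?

gcd(85, 39) by repeated division:
85 = 2·39 + 7
39 = 5·7 + 4
7 = 1·4 + 3
4 = 1·3 + 1
3 = 3·1 + 0
gcd = 1, so the inverse exists. Back-substitute:
1 = 4 − 3
1 = −7 + 2·4
1 = 2·39 − 11·7
1 = −11·85 + 24·39
So 39·24 ≡ 1 (mod 85).

24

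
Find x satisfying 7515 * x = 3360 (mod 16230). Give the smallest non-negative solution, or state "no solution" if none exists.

860

First find gcd(7515, 16230):
16230 = 2*7515 + 1200
7515 = 6*1200 + 315
1200 = 3*315 + 255
315 = 1*255 + 60
255 = 4*60 + 15
60 = 4*15 + 0
gcd = 15 and 15 | 3360, so solutions exist. Divide through by 15: 501x ≡ 224 (mod 1082).
Now find 501⁻¹ mod 1082:
1082 = 2·501 + 80
501 = 6·80 + 21
80 = 3·21 + 17
21 = 1·17 + 4
17 = 4·4 + 1
4 = 4·1 + 0
Back-substitute:
1 = 17 − 4·4
1 = −4·21 + 5·17
1 = 5·80 − 19·21
1 = −19·501 + 119·80
1 = 119·1082 − 257·501
So 501·(-257) ≡ 1 (mod 1082), i.e. 501⁻¹ ≡ 825.
Then x ≡ 825·224 ≡ 860 (mod 1082); the smallest non-negative solution is x = 860.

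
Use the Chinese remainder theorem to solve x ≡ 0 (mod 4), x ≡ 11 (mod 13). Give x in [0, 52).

Write x = 0 + 4·k. Then 4·k ≡ 11 − 0 ≡ 11 (mod 13).
Need 4⁻¹ mod 13. Extended Euclid on (13, 4):
13 = 3×4 + 1
4 = 4×1 + 0
Back-substitute:
1 = 13 − 3·4
4⁻¹ ≡ 10 (mod 13), so k ≡ 10·11 ≡ 6 (mod 13).
x = 0 + 4·6 = 24.

24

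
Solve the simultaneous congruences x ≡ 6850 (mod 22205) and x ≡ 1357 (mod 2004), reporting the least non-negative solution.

22189645

Write x = 6850 + 22205·k. Then 22205·k ≡ 1357 − 6850 ≡ 519 (mod 2004).
Need 22205⁻¹ mod 2004. Extended Euclid on (2004, 161):
2004 = 12*161 + 72
161 = 2*72 + 17
72 = 4*17 + 4
17 = 4*4 + 1
4 = 4*1 + 0
Back-substitute:
1 = 17 − 4·4
1 = −4·72 + 17·17
1 = 17·161 − 38·72
1 = −38·2004 + 473·161
22205⁻¹ ≡ 473 (mod 2004), so k ≡ 473·519 ≡ 999 (mod 2004).
x = 6850 + 22205·999 = 22189645.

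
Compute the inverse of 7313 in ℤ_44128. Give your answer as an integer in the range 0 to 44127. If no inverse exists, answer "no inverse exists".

22417

Apply the Euclidean algorithm to 44128 and 7313:
44128 = 6*7313 + 250
7313 = 29*250 + 63
250 = 3*63 + 61
63 = 1*61 + 2
61 = 30*2 + 1
2 = 2*1 + 0
The gcd is 1. Working backward:
1 = 61 − 30·2
1 = −30·63 + 31·61
1 = 31·250 − 123·63
1 = −123·7313 + 3598·250
1 = 3598·44128 − 21711·7313
So 7313·(-21711) ≡ 1 (mod 44128), and -21711 ≡ 22417 (mod 44128).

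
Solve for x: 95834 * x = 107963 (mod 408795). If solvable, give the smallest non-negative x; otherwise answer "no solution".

First find gcd(95834, 408795):
408795 = 4·95834 + 25459
95834 = 3·25459 + 19457
25459 = 1·19457 + 6002
19457 = 3·6002 + 1451
6002 = 4·1451 + 198
1451 = 7·198 + 65
198 = 3·65 + 3
65 = 21·3 + 2
3 = 1·2 + 1
2 = 2·1 + 0
gcd = 1, so a unique solution mod 408795 exists.
Back-substitute for the Bézout coefficients:
1 = 3 − 2
1 = −65 + 22·3
1 = 22·198 − 67·65
1 = −67·1451 + 491·198
1 = 491·6002 − 2031·1451
1 = −2031·19457 + 6584·6002
1 = 6584·25459 − 8615·19457
1 = −8615·95834 + 32429·25459
1 = 32429·408795 − 138331·95834
So 95834·(-138331) ≡ 1 (mod 408795), giving 95834⁻¹ ≡ 270464.
x ≡ 95834⁻¹·107963 ≡ 270464·107963 ≡ 286777 (mod 408795).

286777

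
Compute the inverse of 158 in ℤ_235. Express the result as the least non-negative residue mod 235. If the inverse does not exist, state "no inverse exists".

Apply the Euclidean algorithm to 235 and 158:
235 = 1·158 + 77
158 = 2·77 + 4
77 = 19·4 + 1
4 = 4·1 + 0
gcd = 1, so the inverse exists. Back-substitute:
1 = 77 − 19·4
1 = −19·158 + 39·77
1 = 39·235 − 58·158
Hence 158⁻¹ ≡ -58 ≡ 177 (mod 235).

177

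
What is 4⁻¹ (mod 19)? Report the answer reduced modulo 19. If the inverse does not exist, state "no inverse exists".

gcd(19, 4) by repeated division:
19 = 4*4 + 3
4 = 1*3 + 1
3 = 3*1 + 0
gcd = 1, so the inverse exists. Back-substitute:
1 = 4 − 3
1 = −19 + 5·4
So 4·5 ≡ 1 (mod 19).

5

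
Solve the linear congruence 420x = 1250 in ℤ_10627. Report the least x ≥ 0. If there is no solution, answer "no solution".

256

First find gcd(420, 10627):
10627 = 25×420 + 127
420 = 3×127 + 39
127 = 3×39 + 10
39 = 3×10 + 9
10 = 1×9 + 1
9 = 9×1 + 0
gcd = 1, so a unique solution mod 10627 exists.
Back-substitute for the Bézout coefficients:
1 = 10 − 9
1 = −39 + 4·10
1 = 4·127 − 13·39
1 = −13·420 + 43·127
1 = 43·10627 − 1088·420
So 420·(-1088) ≡ 1 (mod 10627), giving 420⁻¹ ≡ 9539.
x ≡ 420⁻¹·1250 ≡ 9539·1250 ≡ 256 (mod 10627).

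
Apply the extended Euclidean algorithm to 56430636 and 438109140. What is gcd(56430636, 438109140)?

12

Repeated division:
438109140 = 7·56430636 + 43094688
56430636 = 1·43094688 + 13335948
43094688 = 3·13335948 + 3086844
13335948 = 4·3086844 + 988572
3086844 = 3·988572 + 121128
988572 = 8·121128 + 19548
121128 = 6·19548 + 3840
19548 = 5·3840 + 348
3840 = 11·348 + 12
348 = 29·12 + 0
gcd(56430636, 438109140) = 12.
Working backward:
12 = 3840 − 11·348
12 = −11·19548 + 56·3840
12 = 56·121128 − 347·19548
12 = −347·988572 + 2832·121128
12 = 2832·3086844 − 8843·988572
12 = −8843·13335948 + 38204·3086844
12 = 38204·43094688 − 123455·13335948
12 = −123455·56430636 + 161659·43094688
12 = 161659·438109140 − 1255068·56430636
So 12 = (161659)·438109140 + (-1255068)·56430636.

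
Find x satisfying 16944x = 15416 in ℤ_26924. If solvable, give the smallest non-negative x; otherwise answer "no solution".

6430

First find gcd(16944, 26924):
26924 = 1*16944 + 9980
16944 = 1*9980 + 6964
9980 = 1*6964 + 3016
6964 = 2*3016 + 932
3016 = 3*932 + 220
932 = 4*220 + 52
220 = 4*52 + 12
52 = 4*12 + 4
12 = 3*4 + 0
gcd = 4 and 4 | 15416, so solutions exist. Divide through by 4: 4236x ≡ 3854 (mod 6731).
Now find 4236⁻¹ mod 6731:
6731 = 1*4236 + 2495
4236 = 1*2495 + 1741
2495 = 1*1741 + 754
1741 = 2*754 + 233
754 = 3*233 + 55
233 = 4*55 + 13
55 = 4*13 + 3
13 = 4*3 + 1
3 = 3*1 + 0
Back-substitute:
1 = 13 − 4·3
1 = −4·55 + 17·13
1 = 17·233 − 72·55
1 = −72·754 + 233·233
1 = 233·1741 − 538·754
1 = −538·2495 + 771·1741
1 = 771·4236 − 1309·2495
1 = −1309·6731 + 2080·4236
So 4236⁻¹ ≡ 2080 (mod 6731).
Then x ≡ 2080·3854 ≡ 6430 (mod 6731); the smallest non-negative solution is x = 6430.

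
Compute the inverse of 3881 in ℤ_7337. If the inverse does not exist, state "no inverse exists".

2227

gcd(7337, 3881) by repeated division:
7337 = 1×3881 + 3456
3881 = 1×3456 + 425
3456 = 8×425 + 56
425 = 7×56 + 33
56 = 1×33 + 23
33 = 1×23 + 10
23 = 2×10 + 3
10 = 3×3 + 1
3 = 3×1 + 0
Since gcd(3881, 7337) = 1, back-substitute to write 1 as a combination:
1 = 10 − 3·3
1 = −3·23 + 7·10
1 = 7·33 − 10·23
1 = −10·56 + 17·33
1 = 17·425 − 129·56
1 = −129·3456 + 1049·425
1 = 1049·3881 − 1178·3456
1 = −1178·7337 + 2227·3881
So 3881·2227 ≡ 1 (mod 7337).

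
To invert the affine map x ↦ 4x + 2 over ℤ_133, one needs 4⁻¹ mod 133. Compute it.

gcd(133, 4) by repeated division:
133 = 33*4 + 1
4 = 4*1 + 0
gcd = 1, so the inverse exists. Back-substitute:
1 = 133 − 33·4
So 4·(-33) ≡ 1 (mod 133), and -33 ≡ 100 (mod 133).

100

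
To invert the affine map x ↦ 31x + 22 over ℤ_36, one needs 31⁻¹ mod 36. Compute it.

7

gcd(36, 31) by repeated division:
36 = 1·31 + 5
31 = 6·5 + 1
5 = 5·1 + 0
Since gcd(31, 36) = 1, back-substitute to write 1 as a combination:
1 = 31 − 6·5
1 = −6·36 + 7·31
So 31·7 ≡ 1 (mod 36).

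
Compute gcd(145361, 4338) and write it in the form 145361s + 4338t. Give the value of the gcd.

Apply Euclid's algorithm to 145361 and 4338:
145361 = 33×4338 + 2207
4338 = 1×2207 + 2131
2207 = 1×2131 + 76
2131 = 28×76 + 3
76 = 25×3 + 1
3 = 3×1 + 0
gcd(145361, 4338) = 1.
Working backward:
1 = 76 − 25·3
1 = −25·2131 + 701·76
1 = 701·2207 − 726·2131
1 = −726·4338 + 1427·2207
1 = 1427·145361 − 47817·4338
So 1 = (1427)·145361 + (-47817)·4338.

1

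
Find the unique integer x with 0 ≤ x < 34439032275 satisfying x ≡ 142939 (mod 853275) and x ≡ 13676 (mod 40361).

15228541864

Write x = 142939 + 853275·k. Then 853275·k ≡ 13676 − 142939 ≡ 32181 (mod 40361).
Need 853275⁻¹ mod 40361. Extended Euclid on (40361, 5694):
40361 = 7*5694 + 503
5694 = 11*503 + 161
503 = 3*161 + 20
161 = 8*20 + 1
20 = 20*1 + 0
Back-substitute:
1 = 161 − 8·20
1 = −8·503 + 25·161
1 = 25·5694 − 283·503
1 = −283·40361 + 2006·5694
853275⁻¹ ≡ 2006 (mod 40361), so k ≡ 2006·32181 ≡ 17847 (mod 40361).
x = 142939 + 853275·17847 = 15228541864.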